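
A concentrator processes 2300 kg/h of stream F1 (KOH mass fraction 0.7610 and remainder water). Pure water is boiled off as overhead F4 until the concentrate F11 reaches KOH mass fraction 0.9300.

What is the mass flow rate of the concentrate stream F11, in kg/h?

KOH is conserved: 2300×0.761 = 1750.3 kg/h all reports to the concentrate.
Concentrate = 1750.3/(target fraction) = 1882 kg/h.

1882 kg/h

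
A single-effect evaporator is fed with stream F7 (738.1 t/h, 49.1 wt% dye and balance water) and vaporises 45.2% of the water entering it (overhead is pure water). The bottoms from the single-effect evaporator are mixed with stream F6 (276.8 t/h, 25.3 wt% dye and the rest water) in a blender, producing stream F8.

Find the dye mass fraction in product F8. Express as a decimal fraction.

Vapour removed = 0.452×0.509×738.1 = 169.81 t/h; concentrate = 568.29 t/h.
dye reaching the mixer = 362.41 (from concentrate) + 276.8×0.253 = 432.44 t/h.
Product flow = 568.29 + 276.8 = 845.09 t/h; dye fraction = 0.512.

0.512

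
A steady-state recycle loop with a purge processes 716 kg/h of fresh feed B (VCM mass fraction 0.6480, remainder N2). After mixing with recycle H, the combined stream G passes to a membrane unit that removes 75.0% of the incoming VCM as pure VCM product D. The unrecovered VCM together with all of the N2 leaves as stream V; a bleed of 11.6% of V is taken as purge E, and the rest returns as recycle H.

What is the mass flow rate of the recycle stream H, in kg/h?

2052 kg/h

N2 enters only via B and leaves only via the purge: 716×0.352 = 0.116×(N2 in V), and the membrane unit passes all N2, so N2 in G = N2 in V = 2172.7 kg/h.
VCM in G: m_A = 716×0.648 + (1−0.116)·(1−0.750)·m_A, so m_A = 463.97/0.7790 = 595.59 kg/h.
V = (1−0.750)×595.59 + 2172.7 = 2321.6 kg/h.
Recycle H = (1−0.116)×2321.6 = 2052.3 kg/h.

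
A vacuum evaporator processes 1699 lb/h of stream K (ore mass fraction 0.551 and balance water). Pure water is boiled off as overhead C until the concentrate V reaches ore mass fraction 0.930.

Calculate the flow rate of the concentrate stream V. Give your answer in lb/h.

1007 lb/h

ore is conserved: 1699×0.551 = 936.15 lb/h all reports to the concentrate.
Concentrate = 936.15/(target fraction) = 1006.6 lb/h.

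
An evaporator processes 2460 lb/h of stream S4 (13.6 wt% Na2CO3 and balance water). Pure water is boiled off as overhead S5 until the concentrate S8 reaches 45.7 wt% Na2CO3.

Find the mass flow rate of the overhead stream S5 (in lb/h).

Na2CO3 is conserved: 2460×0.136 = 334.56 lb/h all reports to the concentrate.
Concentrate = 334.56/(target fraction) = 732.08 lb/h.
Overhead = 2460 − 732.08 = 1727.9 lb/h.

1728 lb/h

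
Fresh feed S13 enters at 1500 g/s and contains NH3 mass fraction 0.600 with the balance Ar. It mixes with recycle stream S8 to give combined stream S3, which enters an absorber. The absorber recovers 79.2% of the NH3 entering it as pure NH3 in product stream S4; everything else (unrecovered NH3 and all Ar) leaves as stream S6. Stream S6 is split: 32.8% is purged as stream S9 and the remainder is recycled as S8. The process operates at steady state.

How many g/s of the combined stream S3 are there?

2876 g/s

Ar enters only via S13 and leaves only via the purge: 1500×0.400 = 0.328×(Ar in S6), and the absorber passes all Ar, so Ar in S3 = Ar in S6 = 1829.3 g/s.
NH3 in S3: m_A = 1500×0.600 + (1−0.328)·(1−0.792)·m_A, so m_A = 900/0.8602 = 1046.2 g/s.
S3 = 1046.2 + 1829.3 = 2875.5 g/s.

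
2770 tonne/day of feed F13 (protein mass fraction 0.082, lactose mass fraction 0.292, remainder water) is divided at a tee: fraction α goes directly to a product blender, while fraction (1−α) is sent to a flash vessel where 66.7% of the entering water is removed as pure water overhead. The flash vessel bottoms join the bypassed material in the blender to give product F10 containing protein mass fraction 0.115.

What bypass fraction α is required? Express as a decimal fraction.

0.313

All 2770×0.082 = 227.14 tonne/day of protein reaches F10, so F10 = 227.14/0.115 = 1975.1 tonne/day and vapour = 794.87 tonne/day.
The evaporator receives (1−α)·2770 of feed at 0.626 water and removes 0.667 of that water:
0.667×0.626×(1−α)×2770 = 794.87
(1−α) = 794.87/1156.6 = 0.6873;  α = 0.3127.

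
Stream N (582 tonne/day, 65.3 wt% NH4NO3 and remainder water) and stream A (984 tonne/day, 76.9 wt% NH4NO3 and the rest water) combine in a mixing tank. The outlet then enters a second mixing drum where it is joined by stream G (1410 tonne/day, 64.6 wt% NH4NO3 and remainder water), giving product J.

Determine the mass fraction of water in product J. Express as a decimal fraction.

Overall, product flow = 2976 tonne/day.
water in = 582×0.347 + 984×0.231 + 1410×0.354 = 928.4 tonne/day.
water fraction in J = 0.312.

0.312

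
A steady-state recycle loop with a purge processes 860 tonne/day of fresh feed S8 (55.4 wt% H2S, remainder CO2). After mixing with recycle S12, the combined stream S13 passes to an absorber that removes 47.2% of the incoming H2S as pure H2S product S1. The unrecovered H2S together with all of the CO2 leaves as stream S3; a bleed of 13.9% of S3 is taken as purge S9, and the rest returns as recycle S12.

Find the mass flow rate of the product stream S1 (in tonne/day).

H2S in S13: m_A = 860×0.554 + (1−0.139)·(1−0.472)·m_A, so m_A = 476.44/0.5454 = 873.57 tonne/day.
Product S1 = 0.472×873.57 = 412.33 tonne/day.

412.3 tonne/day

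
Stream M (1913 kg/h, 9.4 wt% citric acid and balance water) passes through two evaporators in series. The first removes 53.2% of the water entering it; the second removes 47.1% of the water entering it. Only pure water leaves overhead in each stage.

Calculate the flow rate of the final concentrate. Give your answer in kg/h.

water in feed = 1913×0.906 = 1733.2 kg/h.
After stage 1: water left = (1−0.532)×1733.2 = 811.13; stream total = 990.95 kg/h.
After stage 2: water left = (1−0.471)×811.13 = 429.09; final concentrate = 608.91 kg/h.

608.9 kg/h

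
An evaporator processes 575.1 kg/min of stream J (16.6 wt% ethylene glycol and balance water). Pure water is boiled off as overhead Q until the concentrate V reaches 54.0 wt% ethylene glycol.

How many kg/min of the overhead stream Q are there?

ethylene glycol is conserved: 575.1×0.166 = 95.467 kg/min all reports to the concentrate.
Concentrate = 95.467/(target fraction) = 176.79 kg/min.
Overhead = 575.1 − 176.79 = 398.31 kg/min.

398.3 kg/min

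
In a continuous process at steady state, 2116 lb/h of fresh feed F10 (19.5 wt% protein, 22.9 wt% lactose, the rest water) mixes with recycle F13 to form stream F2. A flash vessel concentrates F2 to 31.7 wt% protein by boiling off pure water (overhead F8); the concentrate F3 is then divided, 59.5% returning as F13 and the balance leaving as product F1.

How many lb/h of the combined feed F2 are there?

Overall protein balance (none leaves overhead): protein in fresh feed = protein in product, i.e. 2116×0.195 = (1−0.595)·F3·0.317.
F3 = 412.62/(0.317×0.405) = 3213.9 lb/h.
Recycle F13 = 0.595×3213.9 = 1912.3 lb/h.
Combined feed F2 = 2116 + 1912.3 = 4028.3 lb/h.

4028 lb/h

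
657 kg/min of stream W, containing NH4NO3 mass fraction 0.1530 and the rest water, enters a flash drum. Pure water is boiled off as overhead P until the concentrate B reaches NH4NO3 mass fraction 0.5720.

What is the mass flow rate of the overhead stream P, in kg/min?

481.3 kg/min

NH4NO3 is conserved: 657×0.153 = 100.52 kg/min all reports to the concentrate.
Concentrate = 100.52/(target fraction) = 175.74 kg/min.
Overhead = 657 − 175.74 = 481.26 kg/min.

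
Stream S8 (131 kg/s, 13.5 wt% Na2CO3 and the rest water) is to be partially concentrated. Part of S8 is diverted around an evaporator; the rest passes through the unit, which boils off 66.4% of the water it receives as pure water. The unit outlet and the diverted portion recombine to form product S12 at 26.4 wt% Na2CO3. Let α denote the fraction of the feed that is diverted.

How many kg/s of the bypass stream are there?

19.55 kg/s

All 131×0.135 = 17.685 kg/s of Na2CO3 reaches S12, so S12 = 17.685/0.264 = 66.989 kg/s and vapour = 64.011 kg/s.
The evaporator receives (1−α)·131 of feed at 0.865 water and removes 0.664 of that water:
0.664×0.865×(1−α)×131 = 64.011
(1−α) = 64.011/75.241 = 0.8507;  α = 0.1493.
Bypass flow = 0.1493×131 = 19.552 kg/s.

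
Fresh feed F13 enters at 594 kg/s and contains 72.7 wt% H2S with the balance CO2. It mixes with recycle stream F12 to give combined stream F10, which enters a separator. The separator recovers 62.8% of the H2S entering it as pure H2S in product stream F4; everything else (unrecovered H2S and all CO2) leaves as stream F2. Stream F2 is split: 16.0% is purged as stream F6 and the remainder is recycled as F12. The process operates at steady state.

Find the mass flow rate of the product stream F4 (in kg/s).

394.5 kg/s

H2S in F10: m_A = 594×0.727 + (1−0.160)·(1−0.628)·m_A, so m_A = 431.84/0.6875 = 628.11 kg/s.
Product F4 = 0.628×628.11 = 394.45 kg/s.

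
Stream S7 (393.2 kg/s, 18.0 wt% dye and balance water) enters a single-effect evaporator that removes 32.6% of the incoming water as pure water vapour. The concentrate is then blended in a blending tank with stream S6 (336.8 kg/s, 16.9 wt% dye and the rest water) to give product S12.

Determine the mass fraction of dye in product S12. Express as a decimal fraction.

Vapour removed = 0.326×0.820×393.2 = 105.11 kg/s; concentrate = 288.09 kg/s.
dye reaching the mixer = 70.776 (from concentrate) + 336.8×0.169 = 127.7 kg/s.
Product flow = 288.09 + 336.8 = 624.89 kg/s; dye fraction = 0.204.

0.204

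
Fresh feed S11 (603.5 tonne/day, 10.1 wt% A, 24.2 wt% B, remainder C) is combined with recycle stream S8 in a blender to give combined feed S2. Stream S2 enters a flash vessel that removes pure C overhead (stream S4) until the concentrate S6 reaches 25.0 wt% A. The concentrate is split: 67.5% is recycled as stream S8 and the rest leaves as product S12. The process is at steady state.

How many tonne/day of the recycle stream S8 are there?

506.4 tonne/day

Overall A balance (none leaves overhead): A in fresh feed = A in product, i.e. 603.5×0.101 = (1−0.675)·S6·0.250.
S6 = 60.954/(0.250×0.325) = 750.2 tonne/day.
Recycle S8 = 0.675×750.2 = 506.38 tonne/day.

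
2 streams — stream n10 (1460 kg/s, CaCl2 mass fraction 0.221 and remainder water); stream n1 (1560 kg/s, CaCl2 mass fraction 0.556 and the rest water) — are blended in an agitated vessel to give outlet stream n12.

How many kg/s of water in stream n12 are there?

water out = water in = 1460×0.779 + 1560×0.444 = 1830 kg/s.

1830 kg/s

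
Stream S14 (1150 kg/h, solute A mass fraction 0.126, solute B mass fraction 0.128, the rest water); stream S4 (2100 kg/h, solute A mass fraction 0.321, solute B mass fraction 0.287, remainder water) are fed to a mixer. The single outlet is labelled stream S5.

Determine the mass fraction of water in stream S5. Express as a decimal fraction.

0.517

Total flow out = 1150 + 2100 = 3250 kg/h.
water in = 1150×0.746 + 2100×0.392 = 1681.1 kg/h.
water mass fraction in S5 = 1681.1/3250 = 0.517.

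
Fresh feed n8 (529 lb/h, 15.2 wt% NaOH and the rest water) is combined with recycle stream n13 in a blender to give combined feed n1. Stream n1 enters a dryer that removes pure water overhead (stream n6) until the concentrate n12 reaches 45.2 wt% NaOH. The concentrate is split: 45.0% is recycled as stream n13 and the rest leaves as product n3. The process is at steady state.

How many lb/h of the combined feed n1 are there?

674.5 lb/h

Overall NaOH balance (none leaves overhead): NaOH in fresh feed = NaOH in product, i.e. 529×0.152 = (1−0.450)·n12·0.452.
n12 = 80.408/(0.452×0.550) = 323.44 lb/h.
Recycle n13 = 0.450×323.44 = 145.55 lb/h.
Combined feed n1 = 529 + 145.55 = 674.55 lb/h.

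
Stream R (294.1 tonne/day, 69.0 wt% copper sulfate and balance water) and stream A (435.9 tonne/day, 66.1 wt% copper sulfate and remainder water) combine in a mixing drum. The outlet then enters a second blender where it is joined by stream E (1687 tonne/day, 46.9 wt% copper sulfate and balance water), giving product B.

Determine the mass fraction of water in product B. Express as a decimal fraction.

0.469

Overall, product flow = 2417 tonne/day.
water in = 294.1×0.310 + 435.9×0.339 + 1687×0.531 = 1134.7 tonne/day.
water fraction in B = 0.469.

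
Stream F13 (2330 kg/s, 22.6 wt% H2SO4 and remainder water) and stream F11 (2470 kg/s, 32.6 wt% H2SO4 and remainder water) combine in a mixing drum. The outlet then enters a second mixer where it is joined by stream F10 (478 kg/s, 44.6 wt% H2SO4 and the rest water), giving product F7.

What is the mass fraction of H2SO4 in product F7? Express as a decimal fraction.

Overall, product flow = 5278 kg/s.
H2SO4 in = 2330×0.226 + 2470×0.326 + 478×0.446 = 1545 kg/s.
H2SO4 fraction in F7 = 0.293.

0.293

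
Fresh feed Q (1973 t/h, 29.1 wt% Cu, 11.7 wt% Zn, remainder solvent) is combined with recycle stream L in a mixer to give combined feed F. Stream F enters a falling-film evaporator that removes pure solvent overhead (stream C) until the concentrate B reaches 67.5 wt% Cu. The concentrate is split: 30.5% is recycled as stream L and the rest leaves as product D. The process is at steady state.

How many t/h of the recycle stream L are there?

Overall Cu balance (none leaves overhead): Cu in fresh feed = Cu in product, i.e. 1973×0.291 = (1−0.305)·B·0.675.
B = 574.14/(0.675×0.695) = 1223.9 t/h.
Recycle L = 0.305×1223.9 = 373.28 t/h.

373.3 t/h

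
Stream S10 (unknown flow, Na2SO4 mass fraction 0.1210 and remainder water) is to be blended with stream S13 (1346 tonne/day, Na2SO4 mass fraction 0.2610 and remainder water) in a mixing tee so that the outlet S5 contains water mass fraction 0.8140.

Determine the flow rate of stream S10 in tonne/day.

Let S10 be the unknown flow. Total out = 1346 + S10.
water balance: 994.69 + 0.879·S10 = 0.814·(1346 + S10)
(0.879 − 0.814)·S10 = 0.814×1346 − 994.69 = 100.95
S10 = 100.95 / 0.065 = 1553.1 tonne/day

1553 tonne/day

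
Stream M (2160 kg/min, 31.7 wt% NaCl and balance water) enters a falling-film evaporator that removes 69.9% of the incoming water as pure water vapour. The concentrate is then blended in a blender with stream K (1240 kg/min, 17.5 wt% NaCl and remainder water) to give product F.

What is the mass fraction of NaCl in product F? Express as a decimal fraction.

0.3807

Vapour removed = 0.699×0.683×2160 = 1031.2 kg/min; concentrate = 1128.8 kg/min.
NaCl reaching the mixer = 684.72 (from concentrate) + 1240×0.175 = 901.72 kg/min.
Product flow = 1128.8 + 1240 = 2368.8 kg/min; NaCl fraction = 0.3807.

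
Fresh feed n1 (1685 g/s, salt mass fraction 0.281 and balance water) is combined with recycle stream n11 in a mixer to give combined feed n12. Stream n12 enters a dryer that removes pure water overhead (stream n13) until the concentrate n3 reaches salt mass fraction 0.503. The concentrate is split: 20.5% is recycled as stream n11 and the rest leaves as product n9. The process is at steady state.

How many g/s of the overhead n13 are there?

Overall salt balance (none leaves overhead): salt in fresh feed = salt in product, i.e. 1685×0.281 = (1−0.205)·n3·0.503.
n3 = 473.49/(0.503×0.795) = 1184.1 g/s.
Recycle n11 = 0.205×1184.1 = 242.73 g/s.
Combined feed n12 = 1685 + 242.73 = 1927.7 g/s.
Overhead n13 = n12 − n3 = 1927.7 − 1184.1 = 743.68 g/s.

743.7 g/s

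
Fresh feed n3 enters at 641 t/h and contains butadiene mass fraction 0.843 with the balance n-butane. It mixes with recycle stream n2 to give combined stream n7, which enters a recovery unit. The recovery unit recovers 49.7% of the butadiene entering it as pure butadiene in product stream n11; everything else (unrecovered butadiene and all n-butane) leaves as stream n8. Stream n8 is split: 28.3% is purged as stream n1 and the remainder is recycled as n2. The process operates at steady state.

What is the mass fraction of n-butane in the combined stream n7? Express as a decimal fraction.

n-butane enters only via n3 and leaves only via the purge: 641×0.157 = 0.283×(n-butane in n8), and the recovery unit passes all n-butane, so n-butane in n7 = n-butane in n8 = 355.61 t/h.
butadiene in n7: m_A = 641×0.843 + (1−0.283)·(1−0.497)·m_A, so m_A = 540.36/0.6393 = 845.18 t/h.
n7 = 845.18 + 355.61 = 1200.8 t/h.
n-butane fraction in n7 = 355.61/1200.8 = 0.296.

0.296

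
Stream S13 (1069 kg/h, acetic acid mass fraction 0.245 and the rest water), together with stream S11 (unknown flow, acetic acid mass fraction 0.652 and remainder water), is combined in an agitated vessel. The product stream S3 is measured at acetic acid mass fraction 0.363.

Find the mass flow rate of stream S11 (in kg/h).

Let S11 be the unknown flow. Total out = 1069 + S11.
acetic acid balance: 261.9 + 0.652·S11 = 0.363·(1069 + S11)
(0.652 − 0.363)·S11 = 0.363×1069 − 261.9 = 126.14
S11 = 126.14 / 0.289 = 436.48 kg/h

436.5 kg/h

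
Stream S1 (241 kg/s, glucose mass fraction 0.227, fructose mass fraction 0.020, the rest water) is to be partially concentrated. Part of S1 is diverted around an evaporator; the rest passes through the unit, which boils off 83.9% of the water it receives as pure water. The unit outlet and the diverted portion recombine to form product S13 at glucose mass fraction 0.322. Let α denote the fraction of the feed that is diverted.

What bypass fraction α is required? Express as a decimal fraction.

0.533

All 241×0.227 = 54.707 kg/s of glucose reaches S13, so S13 = 54.707/0.322 = 169.9 kg/s and vapour = 71.102 kg/s.
The evaporator receives (1−α)·241 of feed at 0.753 water and removes 0.839 of that water:
0.839×0.753×(1−α)×241 = 71.102
(1−α) = 71.102/152.26 = 0.4670;  α = 0.5330.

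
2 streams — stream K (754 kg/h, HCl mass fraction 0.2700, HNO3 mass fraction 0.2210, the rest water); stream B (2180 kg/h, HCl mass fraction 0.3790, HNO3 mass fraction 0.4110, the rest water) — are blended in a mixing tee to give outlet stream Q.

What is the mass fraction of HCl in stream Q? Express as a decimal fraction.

0.3510

Total flow out = 754 + 2180 = 2934 kg/h.
HCl in = 754×0.270 + 2180×0.379 = 1029.8 kg/h.
HCl mass fraction in Q = 1029.8/2934 = 0.3510.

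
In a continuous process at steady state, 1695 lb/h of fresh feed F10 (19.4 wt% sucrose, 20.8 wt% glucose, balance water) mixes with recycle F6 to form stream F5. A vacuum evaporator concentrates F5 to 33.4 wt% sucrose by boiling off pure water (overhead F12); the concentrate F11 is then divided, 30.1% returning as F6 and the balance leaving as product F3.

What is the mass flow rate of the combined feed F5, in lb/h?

2119 lb/h

Overall sucrose balance (none leaves overhead): sucrose in fresh feed = sucrose in product, i.e. 1695×0.194 = (1−0.301)·F11·0.334.
F11 = 328.83/(0.334×0.699) = 1408.5 lb/h.
Recycle F6 = 0.301×1408.5 = 423.95 lb/h.
Combined feed F5 = 1695 + 423.95 = 2118.9 lb/h.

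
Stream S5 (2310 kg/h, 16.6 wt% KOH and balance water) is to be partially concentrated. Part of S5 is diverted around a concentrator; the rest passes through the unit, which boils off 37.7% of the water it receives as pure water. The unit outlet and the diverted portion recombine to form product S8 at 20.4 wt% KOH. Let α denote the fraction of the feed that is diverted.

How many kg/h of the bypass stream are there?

All 2310×0.166 = 383.46 kg/h of KOH reaches S8, so S8 = 383.46/0.204 = 1879.7 kg/h and vapour = 430.29 kg/h.
The evaporator receives (1−α)·2310 of feed at 0.834 water and removes 0.377 of that water:
0.377×0.834×(1−α)×2310 = 430.29
(1−α) = 430.29/726.31 = 0.5924;  α = 0.4076.
Bypass flow = 0.4076×2310 = 941.46 kg/h.

941.5 kg/h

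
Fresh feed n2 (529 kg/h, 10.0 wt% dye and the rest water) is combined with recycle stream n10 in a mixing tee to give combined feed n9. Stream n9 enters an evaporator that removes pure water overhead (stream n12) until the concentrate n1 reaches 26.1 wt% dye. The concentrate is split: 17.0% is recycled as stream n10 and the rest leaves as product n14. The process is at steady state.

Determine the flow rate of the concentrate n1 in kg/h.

244.2 kg/h

Overall dye balance (none leaves overhead): dye in fresh feed = dye in product, i.e. 529×0.100 = (1−0.170)·n1·0.261.
n1 = 52.9/(0.261×0.830) = 244.2 kg/h.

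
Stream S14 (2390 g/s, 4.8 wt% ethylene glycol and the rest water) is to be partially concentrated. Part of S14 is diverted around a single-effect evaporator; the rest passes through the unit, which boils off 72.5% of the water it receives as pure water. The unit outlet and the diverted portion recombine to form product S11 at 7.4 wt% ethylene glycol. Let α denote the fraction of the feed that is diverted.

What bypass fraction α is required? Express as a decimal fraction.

All 2390×0.048 = 114.72 g/s of ethylene glycol reaches S11, so S11 = 114.72/0.074 = 1550.3 g/s and vapour = 839.73 g/s.
The evaporator receives (1−α)·2390 of feed at 0.952 water and removes 0.725 of that water:
0.725×0.952×(1−α)×2390 = 839.73
(1−α) = 839.73/1649.6 = 0.5091;  α = 0.4909.

0.491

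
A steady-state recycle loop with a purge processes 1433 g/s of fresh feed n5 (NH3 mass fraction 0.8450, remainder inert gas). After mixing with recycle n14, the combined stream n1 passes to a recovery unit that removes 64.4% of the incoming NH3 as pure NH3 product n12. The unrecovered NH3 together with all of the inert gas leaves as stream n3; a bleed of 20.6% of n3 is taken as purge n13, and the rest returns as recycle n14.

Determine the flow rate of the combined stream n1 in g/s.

2766 g/s

inert gas enters only via n5 and leaves only via the purge: 1433×0.155 = 0.206×(inert gas in n3), and the recovery unit passes all inert gas, so inert gas in n1 = inert gas in n3 = 1078.2 g/s.
NH3 in n1: m_A = 1433×0.845 + (1−0.206)·(1−0.644)·m_A, so m_A = 1210.9/0.7173 = 1688 g/s.
n1 = 1688 + 1078.2 = 2766.3 g/s.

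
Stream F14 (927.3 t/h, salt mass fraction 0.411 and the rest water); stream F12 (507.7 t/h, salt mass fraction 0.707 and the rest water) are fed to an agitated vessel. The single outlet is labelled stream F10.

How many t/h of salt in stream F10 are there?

740.1 t/h

salt out = salt in = 927.3×0.411 + 507.7×0.707 = 740.06 t/h.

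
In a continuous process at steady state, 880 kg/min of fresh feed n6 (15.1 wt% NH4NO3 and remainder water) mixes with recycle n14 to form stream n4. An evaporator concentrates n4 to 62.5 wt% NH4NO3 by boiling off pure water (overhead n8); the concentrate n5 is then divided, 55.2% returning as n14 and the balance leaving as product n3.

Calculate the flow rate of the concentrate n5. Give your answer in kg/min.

Overall NH4NO3 balance (none leaves overhead): NH4NO3 in fresh feed = NH4NO3 in product, i.e. 880×0.151 = (1−0.552)·n5·0.625.
n5 = 132.88/(0.625×0.448) = 474.57 kg/min.

474.6 kg/min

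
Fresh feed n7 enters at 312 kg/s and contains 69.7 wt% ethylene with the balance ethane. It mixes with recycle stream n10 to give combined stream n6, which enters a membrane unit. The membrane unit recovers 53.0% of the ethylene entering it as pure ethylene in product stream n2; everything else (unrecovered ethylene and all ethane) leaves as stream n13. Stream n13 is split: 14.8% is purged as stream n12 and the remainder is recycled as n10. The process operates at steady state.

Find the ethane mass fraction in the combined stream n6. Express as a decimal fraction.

ethane enters only via n7 and leaves only via the purge: 312×0.303 = 0.148×(ethane in n13), and the membrane unit passes all ethane, so ethane in n6 = ethane in n13 = 638.76 kg/s.
ethylene in n6: m_A = 312×0.697 + (1−0.148)·(1−0.530)·m_A, so m_A = 217.46/0.5996 = 362.71 kg/s.
n6 = 362.71 + 638.76 = 1001.5 kg/s.
ethane fraction in n6 = 638.76/1001.5 = 0.638.

0.638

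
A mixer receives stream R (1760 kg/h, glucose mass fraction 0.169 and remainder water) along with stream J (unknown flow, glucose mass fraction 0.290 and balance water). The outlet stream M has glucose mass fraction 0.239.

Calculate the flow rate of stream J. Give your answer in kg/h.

2416 kg/h

Let J be the unknown flow. Total out = 1760 + J.
glucose balance: 297.44 + 0.290·J = 0.239·(1760 + J)
(0.290 − 0.239)·J = 0.239×1760 − 297.44 = 123.2
J = 123.2 / 0.051 = 2415.7 kg/h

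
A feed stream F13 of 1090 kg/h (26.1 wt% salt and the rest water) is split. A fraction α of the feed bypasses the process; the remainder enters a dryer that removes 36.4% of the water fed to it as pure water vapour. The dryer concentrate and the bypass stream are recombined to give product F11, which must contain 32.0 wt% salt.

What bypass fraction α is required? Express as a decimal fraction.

0.315

All 1090×0.261 = 284.49 kg/h of salt reaches F11, so F11 = 284.49/0.320 = 889.03 kg/h and vapour = 200.97 kg/h.
The evaporator receives (1−α)·1090 of feed at 0.739 water and removes 0.364 of that water:
0.364×0.739×(1−α)×1090 = 200.97
(1−α) = 200.97/293.21 = 0.6854;  α = 0.3146.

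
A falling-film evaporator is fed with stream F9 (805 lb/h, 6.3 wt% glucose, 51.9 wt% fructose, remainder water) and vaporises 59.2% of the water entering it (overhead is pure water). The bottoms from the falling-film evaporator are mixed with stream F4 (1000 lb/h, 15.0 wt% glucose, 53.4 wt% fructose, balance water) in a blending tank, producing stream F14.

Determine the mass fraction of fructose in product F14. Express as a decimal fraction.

Vapour removed = 0.592×0.418×805 = 199.2 lb/h; concentrate = 605.8 lb/h.
fructose reaching the mixer = 417.8 (from concentrate) + 1000×0.534 = 951.8 lb/h.
Product flow = 605.8 + 1000 = 1605.8 lb/h; fructose fraction = 0.593.

0.593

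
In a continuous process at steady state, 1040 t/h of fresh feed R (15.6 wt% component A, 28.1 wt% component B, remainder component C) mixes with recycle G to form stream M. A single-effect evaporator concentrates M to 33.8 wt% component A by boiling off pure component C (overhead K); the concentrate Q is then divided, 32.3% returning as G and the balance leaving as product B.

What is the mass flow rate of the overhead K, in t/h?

560 t/h

Overall component A balance (none leaves overhead): component A in fresh feed = component A in product, i.e. 1040×0.156 = (1−0.323)·Q·0.338.
Q = 162.24/(0.338×0.677) = 709.01 t/h.
Recycle G = 0.323×709.01 = 229.01 t/h.
Combined feed M = 1040 + 229.01 = 1269 t/h.
Overhead K = M − Q = 1269 − 709.01 = 560 t/h.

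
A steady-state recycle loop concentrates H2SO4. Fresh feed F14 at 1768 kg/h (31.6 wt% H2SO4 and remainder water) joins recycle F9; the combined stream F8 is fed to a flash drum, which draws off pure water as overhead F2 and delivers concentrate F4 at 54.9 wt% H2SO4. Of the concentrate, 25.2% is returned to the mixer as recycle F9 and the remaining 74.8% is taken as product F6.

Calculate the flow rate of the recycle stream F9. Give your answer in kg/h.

Overall H2SO4 balance (none leaves overhead): H2SO4 in fresh feed = H2SO4 in product, i.e. 1768×0.316 = (1−0.252)·F4·0.549.
F4 = 558.69/(0.549×0.748) = 1360.5 kg/h.
Recycle F9 = 0.252×1360.5 = 342.84 kg/h.

342.8 kg/h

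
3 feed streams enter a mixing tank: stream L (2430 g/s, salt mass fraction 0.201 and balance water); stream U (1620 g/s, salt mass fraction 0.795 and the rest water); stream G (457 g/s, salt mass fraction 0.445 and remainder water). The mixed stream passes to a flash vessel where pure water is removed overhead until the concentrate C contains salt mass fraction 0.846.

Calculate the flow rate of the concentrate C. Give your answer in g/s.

2340 g/s

salt entering = 2430×0.201 + 1620×0.795 + 457×0.445 = 1979.7 g/s.
All salt reports to C, so C = 1979.7/0.846 = 2340.1 g/s.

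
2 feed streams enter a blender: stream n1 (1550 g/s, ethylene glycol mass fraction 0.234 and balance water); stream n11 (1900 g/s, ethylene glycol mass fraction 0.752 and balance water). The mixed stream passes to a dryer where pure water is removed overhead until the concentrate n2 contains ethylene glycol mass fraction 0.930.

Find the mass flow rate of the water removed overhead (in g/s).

1524 g/s

ethylene glycol entering = 1550×0.234 + 1900×0.752 = 1791.5 g/s.
All ethylene glycol reports to n2, so n2 = 1791.5/0.930 = 1926.3 g/s.
Total feed = 3450 g/s; overhead = 3450 − 1926.3 = 1523.7 g/s.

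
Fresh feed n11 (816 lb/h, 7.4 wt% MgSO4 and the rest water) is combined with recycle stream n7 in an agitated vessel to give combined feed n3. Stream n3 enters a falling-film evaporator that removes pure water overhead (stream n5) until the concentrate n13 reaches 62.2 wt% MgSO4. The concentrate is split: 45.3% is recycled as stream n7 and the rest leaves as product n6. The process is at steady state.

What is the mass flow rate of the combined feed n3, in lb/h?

896.4 lb/h

Overall MgSO4 balance (none leaves overhead): MgSO4 in fresh feed = MgSO4 in product, i.e. 816×0.074 = (1−0.453)·n13·0.622.
n13 = 60.384/(0.622×0.547) = 177.48 lb/h.
Recycle n7 = 0.453×177.48 = 80.397 lb/h.
Combined feed n3 = 816 + 80.397 = 896.4 lb/h.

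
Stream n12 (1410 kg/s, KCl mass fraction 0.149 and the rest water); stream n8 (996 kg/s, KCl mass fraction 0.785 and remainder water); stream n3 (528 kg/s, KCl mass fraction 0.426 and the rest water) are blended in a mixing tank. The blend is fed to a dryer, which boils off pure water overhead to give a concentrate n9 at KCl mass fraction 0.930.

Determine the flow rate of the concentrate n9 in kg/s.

KCl entering = 1410×0.149 + 996×0.785 + 528×0.426 = 1216.9 kg/s.
All KCl reports to n9, so n9 = 1216.9/0.930 = 1308.5 kg/s.

1308 kg/s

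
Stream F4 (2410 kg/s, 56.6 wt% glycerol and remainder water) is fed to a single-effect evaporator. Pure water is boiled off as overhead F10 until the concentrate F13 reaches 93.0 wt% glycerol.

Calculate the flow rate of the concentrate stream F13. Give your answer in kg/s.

1467 kg/s

glycerol is conserved: 2410×0.566 = 1364.1 kg/s all reports to the concentrate.
Concentrate = 1364.1/(target fraction) = 1466.7 kg/s.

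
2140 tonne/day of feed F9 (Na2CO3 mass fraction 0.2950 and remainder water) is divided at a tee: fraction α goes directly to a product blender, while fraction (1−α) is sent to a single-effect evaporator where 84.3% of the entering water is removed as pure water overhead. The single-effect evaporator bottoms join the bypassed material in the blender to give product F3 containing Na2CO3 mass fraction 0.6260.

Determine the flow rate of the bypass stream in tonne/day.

All 2140×0.295 = 631.3 tonne/day of Na2CO3 reaches F3, so F3 = 631.3/0.626 = 1008.5 tonne/day and vapour = 1131.5 tonne/day.
The evaporator receives (1−α)·2140 of feed at 0.705 water and removes 0.843 of that water:
0.843×0.705×(1−α)×2140 = 1131.5
(1−α) = 1131.5/1271.8 = 0.8897;  α = 0.1103.
Bypass flow = 0.1103×2140 = 236.07 tonne/day.

236.1 tonne/day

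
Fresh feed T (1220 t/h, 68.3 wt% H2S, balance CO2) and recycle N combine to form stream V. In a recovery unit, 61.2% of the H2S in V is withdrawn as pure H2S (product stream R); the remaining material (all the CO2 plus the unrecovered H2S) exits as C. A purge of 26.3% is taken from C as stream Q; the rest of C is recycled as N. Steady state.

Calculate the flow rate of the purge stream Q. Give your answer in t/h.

CO2 enters only via T and leaves only via the purge: 1220×0.317 = 0.263×(CO2 in C), and the recovery unit passes all CO2, so CO2 in V = CO2 in C = 1470.5 t/h.
H2S in V: m_A = 1220×0.683 + (1−0.263)·(1−0.612)·m_A, so m_A = 833.26/0.7140 = 1167 t/h.
C = (1−0.612)×1167 + 1470.5 = 1923.3 t/h.
Purge Q = 0.263×1923.3 = 505.82 t/h.

505.8 t/h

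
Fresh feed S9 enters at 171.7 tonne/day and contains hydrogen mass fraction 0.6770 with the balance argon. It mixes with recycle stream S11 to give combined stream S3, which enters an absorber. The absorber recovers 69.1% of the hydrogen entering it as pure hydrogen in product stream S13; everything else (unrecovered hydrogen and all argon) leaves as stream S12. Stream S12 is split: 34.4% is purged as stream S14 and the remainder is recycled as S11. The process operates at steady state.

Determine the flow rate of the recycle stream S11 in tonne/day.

135.3 tonne/day

argon enters only via S9 and leaves only via the purge: 171.7×0.323 = 0.344×(argon in S12), and the absorber passes all argon, so argon in S3 = argon in S12 = 161.22 tonne/day.
hydrogen in S3: m_A = 171.7×0.677 + (1−0.344)·(1−0.691)·m_A, so m_A = 116.24/0.7973 = 145.79 tonne/day.
S12 = (1−0.691)×145.79 + 161.22 = 206.27 tonne/day.
Recycle S11 = (1−0.344)×206.27 = 135.31 tonne/day.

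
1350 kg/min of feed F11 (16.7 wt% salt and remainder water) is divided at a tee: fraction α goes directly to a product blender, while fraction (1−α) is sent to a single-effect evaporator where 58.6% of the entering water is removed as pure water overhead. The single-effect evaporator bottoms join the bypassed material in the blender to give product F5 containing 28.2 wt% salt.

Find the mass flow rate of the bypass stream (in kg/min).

222.2 kg/min

All 1350×0.167 = 225.45 kg/min of salt reaches F5, so F5 = 225.45/0.282 = 799.47 kg/min and vapour = 550.53 kg/min.
The evaporator receives (1−α)·1350 of feed at 0.833 water and removes 0.586 of that water:
0.586×0.833×(1−α)×1350 = 550.53
(1−α) = 550.53/658.99 = 0.8354;  α = 0.1646.
Bypass flow = 0.1646×1350 = 222.18 kg/min.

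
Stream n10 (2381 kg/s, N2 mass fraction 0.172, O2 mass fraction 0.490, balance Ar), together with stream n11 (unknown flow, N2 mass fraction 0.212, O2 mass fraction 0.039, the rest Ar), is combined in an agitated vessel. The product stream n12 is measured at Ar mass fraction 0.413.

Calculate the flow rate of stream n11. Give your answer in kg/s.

Let n11 be the unknown flow. Total out = 2381 + n11.
Ar balance: 804.78 + 0.749·n11 = 0.413·(2381 + n11)
(0.749 − 0.413)·n11 = 0.413×2381 − 804.78 = 178.57
n11 = 178.57 / 0.336 = 531.47 kg/s

531.5 kg/s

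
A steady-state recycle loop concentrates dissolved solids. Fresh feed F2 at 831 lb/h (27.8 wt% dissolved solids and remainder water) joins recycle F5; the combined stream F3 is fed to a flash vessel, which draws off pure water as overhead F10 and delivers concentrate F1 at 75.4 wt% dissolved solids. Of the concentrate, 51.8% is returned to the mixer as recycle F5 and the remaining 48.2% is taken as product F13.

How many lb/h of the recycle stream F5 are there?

Overall dissolved solids balance (none leaves overhead): dissolved solids in fresh feed = dissolved solids in product, i.e. 831×0.278 = (1−0.518)·F1·0.754.
F1 = 231.02/(0.754×0.482) = 635.66 lb/h.
Recycle F5 = 0.518×635.66 = 329.27 lb/h.

329.3 lb/h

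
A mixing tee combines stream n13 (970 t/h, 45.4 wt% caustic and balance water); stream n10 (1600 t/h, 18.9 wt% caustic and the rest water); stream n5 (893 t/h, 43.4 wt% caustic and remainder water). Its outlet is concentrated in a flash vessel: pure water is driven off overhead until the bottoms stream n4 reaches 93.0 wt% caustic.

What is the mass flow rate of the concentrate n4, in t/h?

1215 t/h

caustic entering = 970×0.454 + 1600×0.189 + 893×0.434 = 1130.3 t/h.
All caustic reports to n4, so n4 = 1130.3/0.930 = 1215.4 t/h.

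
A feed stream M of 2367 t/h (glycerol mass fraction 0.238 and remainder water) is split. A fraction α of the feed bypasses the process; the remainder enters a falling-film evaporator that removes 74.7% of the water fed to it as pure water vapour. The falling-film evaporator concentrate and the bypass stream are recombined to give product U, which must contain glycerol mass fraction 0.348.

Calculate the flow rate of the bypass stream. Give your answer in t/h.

1053 t/h

All 2367×0.238 = 563.35 t/h of glycerol reaches U, so U = 563.35/0.348 = 1618.8 t/h and vapour = 748.19 t/h.
The evaporator receives (1−α)·2367 of feed at 0.762 water and removes 0.747 of that water:
0.747×0.762×(1−α)×2367 = 748.19
(1−α) = 748.19/1347.3 = 0.5553;  α = 0.4447.
Bypass flow = 0.4447×2367 = 1052.6 t/h.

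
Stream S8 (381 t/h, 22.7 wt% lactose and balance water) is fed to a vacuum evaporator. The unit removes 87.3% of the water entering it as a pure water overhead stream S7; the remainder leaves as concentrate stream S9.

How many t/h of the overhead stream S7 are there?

257.1 t/h

water entering = 381×0.773 = 294.51 t/h; overhead removed = 0.873×294.51 = 257.11 t/h.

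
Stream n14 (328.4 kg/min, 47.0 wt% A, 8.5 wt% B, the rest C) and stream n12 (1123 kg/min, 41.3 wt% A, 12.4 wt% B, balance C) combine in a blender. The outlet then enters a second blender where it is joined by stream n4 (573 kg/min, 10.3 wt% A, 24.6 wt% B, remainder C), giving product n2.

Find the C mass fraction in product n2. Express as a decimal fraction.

Overall, product flow = 2024.4 kg/min.
C in = 328.4×0.445 + 1123×0.463 + 573×0.651 = 1039.1 kg/min.
C fraction in n2 = 0.513.

0.513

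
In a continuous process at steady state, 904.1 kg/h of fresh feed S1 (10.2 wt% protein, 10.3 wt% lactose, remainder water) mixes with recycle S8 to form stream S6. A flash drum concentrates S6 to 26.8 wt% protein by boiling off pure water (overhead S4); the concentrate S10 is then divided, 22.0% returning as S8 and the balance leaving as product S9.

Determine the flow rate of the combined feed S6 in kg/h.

Overall protein balance (none leaves overhead): protein in fresh feed = protein in product, i.e. 904.1×0.102 = (1−0.220)·S10·0.268.
S10 = 92.218/(0.268×0.780) = 441.15 kg/h.
Recycle S8 = 0.220×441.15 = 97.053 kg/h.
Combined feed S6 = 904.1 + 97.053 = 1001.2 kg/h.

1001 kg/h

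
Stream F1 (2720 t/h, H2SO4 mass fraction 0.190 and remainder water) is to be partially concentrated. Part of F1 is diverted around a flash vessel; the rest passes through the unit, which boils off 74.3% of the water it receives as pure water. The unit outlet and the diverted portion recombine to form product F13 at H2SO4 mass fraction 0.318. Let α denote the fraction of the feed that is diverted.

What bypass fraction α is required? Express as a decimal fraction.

0.331

All 2720×0.190 = 516.8 t/h of H2SO4 reaches F13, so F13 = 516.8/0.318 = 1625.2 t/h and vapour = 1094.8 t/h.
The evaporator receives (1−α)·2720 of feed at 0.810 water and removes 0.743 of that water:
0.743×0.810×(1−α)×2720 = 1094.8
(1−α) = 1094.8/1637 = 0.6688;  α = 0.3312.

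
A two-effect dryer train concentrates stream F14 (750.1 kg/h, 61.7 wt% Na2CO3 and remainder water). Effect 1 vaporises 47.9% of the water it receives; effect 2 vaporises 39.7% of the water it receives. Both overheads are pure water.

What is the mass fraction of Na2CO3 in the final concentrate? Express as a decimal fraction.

0.837

water in feed = 750.1×0.383 = 287.29 kg/h.
After stage 1: water left = (1−0.479)×287.29 = 149.68; stream total = 612.49 kg/h.
After stage 2: water left = (1−0.397)×149.68 = 90.255; final concentrate = 553.07 kg/h.
Na2CO3 fraction = 462.81/553.07 = 0.837.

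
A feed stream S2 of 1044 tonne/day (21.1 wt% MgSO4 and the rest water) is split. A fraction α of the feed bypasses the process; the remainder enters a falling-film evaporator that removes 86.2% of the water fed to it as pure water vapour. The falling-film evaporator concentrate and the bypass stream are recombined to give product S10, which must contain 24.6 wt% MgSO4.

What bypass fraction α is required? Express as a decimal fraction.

0.791

All 1044×0.211 = 220.28 tonne/day of MgSO4 reaches S10, so S10 = 220.28/0.246 = 895.46 tonne/day and vapour = 148.54 tonne/day.
The evaporator receives (1−α)·1044 of feed at 0.789 water and removes 0.862 of that water:
0.862×0.789×(1−α)×1044 = 148.54
(1−α) = 148.54/710.04 = 0.2092;  α = 0.7908.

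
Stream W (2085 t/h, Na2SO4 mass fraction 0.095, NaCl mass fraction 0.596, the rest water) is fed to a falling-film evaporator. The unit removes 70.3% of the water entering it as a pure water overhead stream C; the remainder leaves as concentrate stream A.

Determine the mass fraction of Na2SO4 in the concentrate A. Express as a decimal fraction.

Na2SO4 is not removed: 2085×0.095 = 198.07 t/h of Na2SO4 enters A.
water entering = 2085×0.309 = 644.26 t/h; overhead removed = 0.703×644.26 = 452.92 t/h.
Concentrate = 2085 − 452.92 = 1632.1 t/h.
Mass fraction = 198.07/1632.1 = 0.121.

0.121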